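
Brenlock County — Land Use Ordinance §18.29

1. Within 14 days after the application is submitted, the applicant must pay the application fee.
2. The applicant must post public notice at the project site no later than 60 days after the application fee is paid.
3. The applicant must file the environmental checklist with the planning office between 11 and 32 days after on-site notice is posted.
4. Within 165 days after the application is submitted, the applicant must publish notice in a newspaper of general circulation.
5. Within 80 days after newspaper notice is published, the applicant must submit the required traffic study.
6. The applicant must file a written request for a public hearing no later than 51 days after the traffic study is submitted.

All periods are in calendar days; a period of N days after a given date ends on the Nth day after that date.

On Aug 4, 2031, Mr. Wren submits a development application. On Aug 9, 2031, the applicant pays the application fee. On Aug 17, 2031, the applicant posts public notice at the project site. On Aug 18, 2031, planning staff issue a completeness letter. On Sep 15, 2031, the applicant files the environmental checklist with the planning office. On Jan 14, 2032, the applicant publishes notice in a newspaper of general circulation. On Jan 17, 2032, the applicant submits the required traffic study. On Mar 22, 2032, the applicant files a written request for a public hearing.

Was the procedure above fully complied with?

No

Step 1: 14 days after Aug 4, 2031 (when the application is submitted) is Aug 18, 2031; done Aug 9, 2031 — timely.
Step 2: 60 days after Aug 9, 2031 (when the application fee is paid) is Oct 8, 2031; Aug 17, 2031 is within that limit.
Step 3: the window is 11–32 days after Aug 17, 2031 (when on-site notice is posted), so Aug 28, 2031 through Sep 18, 2031; done Sep 15, 2031, which is between those dates.
Step 4: 165 days after Aug 4, 2031 (when the application is submitted) is Jan 16, 2032; Jan 14, 2032 is within that limit.
Step 5: 80 days after Jan 14, 2032 (when newspaper notice is published) is Apr 3, 2032; Jan 17, 2032 is within that limit.
Step 6: 51 days after Jan 17, 2032 (when the traffic study is submitted) is Mar 8, 2032; Mar 22, 2032 misses that deadline by 14 days.
The analysis stops there.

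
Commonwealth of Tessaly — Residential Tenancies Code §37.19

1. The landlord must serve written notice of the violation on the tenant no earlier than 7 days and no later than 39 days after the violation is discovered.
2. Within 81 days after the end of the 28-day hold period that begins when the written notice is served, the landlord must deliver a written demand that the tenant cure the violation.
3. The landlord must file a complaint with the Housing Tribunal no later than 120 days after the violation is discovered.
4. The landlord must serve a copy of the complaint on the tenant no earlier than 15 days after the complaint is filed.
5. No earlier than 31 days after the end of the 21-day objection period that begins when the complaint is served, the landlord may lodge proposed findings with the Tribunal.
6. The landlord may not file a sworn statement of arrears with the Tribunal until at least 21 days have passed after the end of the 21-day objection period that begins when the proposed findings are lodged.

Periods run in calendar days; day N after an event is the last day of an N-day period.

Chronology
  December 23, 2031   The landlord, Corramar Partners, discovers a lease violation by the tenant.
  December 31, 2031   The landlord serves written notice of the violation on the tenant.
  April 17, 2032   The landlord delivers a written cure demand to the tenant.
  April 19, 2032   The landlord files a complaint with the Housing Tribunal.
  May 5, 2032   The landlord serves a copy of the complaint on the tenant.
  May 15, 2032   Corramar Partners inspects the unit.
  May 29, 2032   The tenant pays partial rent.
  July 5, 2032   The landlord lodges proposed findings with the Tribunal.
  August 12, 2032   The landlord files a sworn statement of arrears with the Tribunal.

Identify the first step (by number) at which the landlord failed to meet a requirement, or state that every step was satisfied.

Step 1 — 7 and 39 days from December 23, 2031 (when the violation is discovered) are December 30, 2031 and January 31, 2032 respectively; done December 31, 2031, which is between those dates.
Step 2 — counting 81 days from January 28, 2032 (end of the 28-day hold period, which began when the written notice is served on December 31, 2031) gives a deadline of April 18, 2032; April 17, 2032 is within that limit.
Step 3 — counting 120 days from December 23, 2031 (when the violation is discovered) gives a deadline of April 21, 2032; completed April 19, 2032, before the deadline.
Step 4 — must wait 15 days from April 19, 2032 (when the complaint is filed), so not before May 4, 2032; done May 5, 2032 — permitted.
Step 5 — must wait 31 days from May 26, 2032 (end of the 21-day objection period, which began when the complaint is served on May 5, 2032), so not before June 26, 2032; July 5, 2032 is on or after that date.
Step 6 — must wait 21 days from July 26, 2032 (end of the 21-day objection period, which began when the proposed findings are lodged on July 5, 2032), so not before August 16, 2032; done August 12, 2032 — 4 days too early.
The analysis stops there.

Step 6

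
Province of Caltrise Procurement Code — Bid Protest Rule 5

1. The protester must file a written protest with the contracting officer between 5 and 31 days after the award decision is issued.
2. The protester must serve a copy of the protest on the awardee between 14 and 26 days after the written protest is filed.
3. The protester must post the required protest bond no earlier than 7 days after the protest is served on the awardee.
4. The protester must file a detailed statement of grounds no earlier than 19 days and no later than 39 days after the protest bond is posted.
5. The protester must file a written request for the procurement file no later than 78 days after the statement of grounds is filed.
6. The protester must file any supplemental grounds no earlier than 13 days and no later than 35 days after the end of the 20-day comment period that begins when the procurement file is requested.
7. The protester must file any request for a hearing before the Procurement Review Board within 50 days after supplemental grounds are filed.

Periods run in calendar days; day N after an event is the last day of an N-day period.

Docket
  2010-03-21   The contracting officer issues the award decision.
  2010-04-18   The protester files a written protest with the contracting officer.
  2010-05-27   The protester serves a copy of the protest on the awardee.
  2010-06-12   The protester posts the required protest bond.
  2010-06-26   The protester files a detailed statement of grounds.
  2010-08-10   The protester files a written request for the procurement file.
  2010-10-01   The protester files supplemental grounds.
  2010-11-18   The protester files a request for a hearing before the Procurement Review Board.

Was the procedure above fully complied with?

No

Step 1 — 5 and 31 days from 2010-03-21 (when the award decision is issued) are 2010-03-26 and 2010-04-21 respectively; done 2010-04-18, which is between those dates.
Step 2 — 14 and 26 days from 2010-04-18 (when the written protest is filed) are 2010-05-02 and 2010-05-14 respectively; 2010-05-27 is 13 days past the end of the window.
That is the first point of non-compliance.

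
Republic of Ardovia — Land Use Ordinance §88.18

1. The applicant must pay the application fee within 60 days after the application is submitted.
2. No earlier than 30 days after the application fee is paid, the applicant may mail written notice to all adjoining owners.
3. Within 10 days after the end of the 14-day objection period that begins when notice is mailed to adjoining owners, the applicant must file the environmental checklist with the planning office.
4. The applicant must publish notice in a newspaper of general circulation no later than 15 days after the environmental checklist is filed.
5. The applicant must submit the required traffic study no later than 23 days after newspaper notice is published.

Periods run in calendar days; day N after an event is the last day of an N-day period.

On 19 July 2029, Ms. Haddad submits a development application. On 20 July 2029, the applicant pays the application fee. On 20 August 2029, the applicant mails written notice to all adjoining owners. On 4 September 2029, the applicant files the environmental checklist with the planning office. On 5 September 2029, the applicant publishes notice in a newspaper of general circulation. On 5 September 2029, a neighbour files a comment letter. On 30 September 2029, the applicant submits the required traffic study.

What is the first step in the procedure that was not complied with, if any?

Step 5

Step 1: 60 days after 19 July 2029 (when the application is submitted) is 17 September 2029; done 20 July 2029 — timely.
Step 2: the earliest permitted date is 30 days after 20 July 2029 (when the application fee is paid), i.e. 19 August 2029; done 20 August 2029, after the minimum wait.
Step 3: 10 days after 3 September 2029 (end of the 14-day objection period, which began when notice is mailed to adjoining owners on 20 August 2029) is 13 September 2029; done 4 September 2029 — timely.
Step 4: 15 days after 4 September 2029 (when the environmental checklist is filed) is 19 September 2029; done 5 September 2029 — timely.
Step 5: 23 days after 5 September 2029 (when newspaper notice is published) is 28 September 2029; 30 September 2029 misses that deadline by 2 days.
No need to go further; step 5 was not satisfied.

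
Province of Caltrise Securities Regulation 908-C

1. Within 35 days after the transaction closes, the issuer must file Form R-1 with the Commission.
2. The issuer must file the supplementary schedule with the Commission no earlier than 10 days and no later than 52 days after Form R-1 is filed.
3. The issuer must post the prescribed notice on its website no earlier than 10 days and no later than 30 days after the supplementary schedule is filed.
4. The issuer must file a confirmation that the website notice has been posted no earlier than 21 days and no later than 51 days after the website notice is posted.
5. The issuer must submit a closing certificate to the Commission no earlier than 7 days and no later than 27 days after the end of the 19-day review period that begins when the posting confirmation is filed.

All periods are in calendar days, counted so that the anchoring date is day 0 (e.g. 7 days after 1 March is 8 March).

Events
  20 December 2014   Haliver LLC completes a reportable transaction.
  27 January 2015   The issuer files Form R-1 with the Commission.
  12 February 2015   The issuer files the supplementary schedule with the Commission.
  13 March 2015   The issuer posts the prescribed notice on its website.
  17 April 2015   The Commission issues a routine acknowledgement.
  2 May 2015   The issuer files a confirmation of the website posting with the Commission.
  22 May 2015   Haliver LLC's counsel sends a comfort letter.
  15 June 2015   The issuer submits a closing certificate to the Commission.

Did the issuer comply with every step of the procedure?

No

Step 1 — counting 35 days from 20 December 2014 (when the transaction closes) gives a deadline of 24 January 2015; 27 January 2015 misses that deadline by 3 days.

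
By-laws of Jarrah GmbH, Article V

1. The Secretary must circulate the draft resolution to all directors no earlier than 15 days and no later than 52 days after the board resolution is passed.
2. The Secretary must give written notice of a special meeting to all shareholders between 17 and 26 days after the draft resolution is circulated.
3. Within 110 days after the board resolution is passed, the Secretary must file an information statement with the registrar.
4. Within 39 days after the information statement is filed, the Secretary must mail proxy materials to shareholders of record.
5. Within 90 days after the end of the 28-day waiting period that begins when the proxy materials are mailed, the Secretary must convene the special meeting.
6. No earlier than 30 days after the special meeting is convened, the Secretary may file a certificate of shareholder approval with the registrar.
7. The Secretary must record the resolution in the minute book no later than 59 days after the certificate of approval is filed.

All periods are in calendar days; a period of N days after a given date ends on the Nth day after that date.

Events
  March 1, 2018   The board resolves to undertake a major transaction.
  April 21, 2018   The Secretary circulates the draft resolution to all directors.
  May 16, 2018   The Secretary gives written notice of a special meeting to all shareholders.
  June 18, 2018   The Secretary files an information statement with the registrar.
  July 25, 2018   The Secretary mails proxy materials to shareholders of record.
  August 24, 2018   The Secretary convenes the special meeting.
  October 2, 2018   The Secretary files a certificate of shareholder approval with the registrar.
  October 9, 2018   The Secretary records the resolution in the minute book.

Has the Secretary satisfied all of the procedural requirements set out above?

Step 1 — 15 and 52 days from March 1, 2018 (when the board resolution is passed) are March 16, 2018 and April 22, 2018 respectively; April 21, 2018 falls inside that range.
Step 2 — 17 and 26 days from April 21, 2018 (when the draft resolution is circulated) are May 8, 2018 and May 17, 2018 respectively; done May 16, 2018, which is between those dates.
Step 3 — counting 110 days from March 1, 2018 (when the board resolution is passed) gives a deadline of June 19, 2018; June 18, 2018 is within that limit.
Step 4 — counting 39 days from June 18, 2018 (when the information statement is filed) gives a deadline of July 27, 2018; July 25, 2018 is within that limit.
Step 5 — counting 90 days from August 22, 2018 (end of the 28-day waiting period, which began when the proxy materials are mailed on July 25, 2018) gives a deadline of November 20, 2018; completed August 24, 2018, before the deadline.
Step 6 — must wait 30 days from August 24, 2018 (when the special meeting is convened), so not before September 23, 2018; done October 2, 2018 — permitted.
Step 7 — counting 59 days from October 2, 2018 (when the certificate of approval is filed) gives a deadline of November 30, 2018; done October 9, 2018 — timely.

Yes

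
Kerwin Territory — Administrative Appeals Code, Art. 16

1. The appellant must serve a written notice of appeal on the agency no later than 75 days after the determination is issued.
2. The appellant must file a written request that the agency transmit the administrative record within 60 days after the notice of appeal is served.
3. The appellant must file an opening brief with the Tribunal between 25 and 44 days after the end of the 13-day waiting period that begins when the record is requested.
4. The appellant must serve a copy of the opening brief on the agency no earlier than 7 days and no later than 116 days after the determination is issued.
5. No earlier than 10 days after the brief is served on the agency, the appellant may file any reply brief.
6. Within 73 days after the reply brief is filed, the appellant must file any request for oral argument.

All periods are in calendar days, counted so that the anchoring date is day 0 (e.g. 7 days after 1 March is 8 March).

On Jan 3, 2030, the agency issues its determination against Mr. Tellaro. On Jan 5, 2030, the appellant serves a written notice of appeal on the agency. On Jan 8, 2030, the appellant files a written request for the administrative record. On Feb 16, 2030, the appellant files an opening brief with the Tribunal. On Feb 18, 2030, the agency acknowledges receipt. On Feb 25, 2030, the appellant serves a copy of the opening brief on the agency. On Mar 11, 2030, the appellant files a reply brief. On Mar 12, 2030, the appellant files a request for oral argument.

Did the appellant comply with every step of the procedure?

Yes

Step 1 — counting 75 days from Jan 3, 2030 (when the determination is issued) gives a deadline of Mar 19, 2030; completed Jan 5, 2030, before the deadline.
Step 2 — counting 60 days from Jan 5, 2030 (when the notice of appeal is served) gives a deadline of Mar 6, 2030; done Jan 8, 2030 — timely.
Step 3 — 25 and 44 days from Jan 21, 2030 (end of the 13-day waiting period, which began when the record is requested on Jan 8, 2030) are Feb 15, 2030 and Mar 6, 2030 respectively; done Feb 16, 2030 — within the window.
Step 4 — 7 and 116 days from Jan 3, 2030 (when the determination is issued) are Jan 10, 2030 and Apr 29, 2030 respectively; done Feb 25, 2030 — within the window.
Step 5 — must wait 10 days from Feb 25, 2030 (when the brief is served on the agency), so not before Mar 7, 2030; done Mar 11, 2030 — permitted.
Step 6 — counting 73 days from Mar 11, 2030 (when the reply brief is filed) gives a deadline of May 23, 2030; completed Mar 12, 2030, before the deadline.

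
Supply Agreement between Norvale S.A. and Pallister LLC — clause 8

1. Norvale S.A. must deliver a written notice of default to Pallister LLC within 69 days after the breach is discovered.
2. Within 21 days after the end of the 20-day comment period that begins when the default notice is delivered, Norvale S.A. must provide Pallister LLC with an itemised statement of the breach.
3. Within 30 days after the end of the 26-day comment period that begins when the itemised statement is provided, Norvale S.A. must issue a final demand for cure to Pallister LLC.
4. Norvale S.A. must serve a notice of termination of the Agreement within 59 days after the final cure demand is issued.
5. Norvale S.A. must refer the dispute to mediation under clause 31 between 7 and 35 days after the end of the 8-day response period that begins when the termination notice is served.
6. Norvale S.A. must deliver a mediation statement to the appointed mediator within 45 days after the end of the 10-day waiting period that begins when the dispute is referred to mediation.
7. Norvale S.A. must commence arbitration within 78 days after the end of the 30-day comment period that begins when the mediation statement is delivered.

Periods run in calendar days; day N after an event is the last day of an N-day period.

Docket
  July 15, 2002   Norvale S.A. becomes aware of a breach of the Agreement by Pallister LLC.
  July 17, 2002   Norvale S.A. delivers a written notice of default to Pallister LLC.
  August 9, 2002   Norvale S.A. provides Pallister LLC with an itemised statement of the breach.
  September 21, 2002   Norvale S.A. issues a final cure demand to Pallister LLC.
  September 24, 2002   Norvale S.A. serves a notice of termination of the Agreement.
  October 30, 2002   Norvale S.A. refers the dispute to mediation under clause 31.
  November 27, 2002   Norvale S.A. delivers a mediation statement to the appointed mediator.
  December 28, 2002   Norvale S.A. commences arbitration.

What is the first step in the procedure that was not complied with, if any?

None — every step was satisfied

Step 1 — counting 69 days from July 15, 2002 (when the breach is discovered) gives a deadline of September 22, 2002; completed July 17, 2002, before the deadline.
Step 2 — counting 21 days from August 6, 2002 (end of the 20-day comment period, which began when the default notice is delivered on July 17, 2002) gives a deadline of August 27, 2002; done August 9, 2002 — timely.
Step 3 — counting 30 days from September 4, 2002 (end of the 26-day comment period, which began when the itemised statement is provided on August 9, 2002) gives a deadline of October 4, 2002; September 21, 2002 is within that limit.
Step 4 — counting 59 days from September 21, 2002 (when the final cure demand is issued) gives a deadline of November 19, 2002; September 24, 2002 is within that limit.
Step 5 — 7 and 35 days from October 2, 2002 (end of the 8-day response period, which began when the termination notice is served on September 24, 2002) are October 9, 2002 and November 6, 2002 respectively; done October 30, 2002 — within the window.
Step 6 — counting 45 days from November 9, 2002 (end of the 10-day waiting period, which began when the dispute is referred to mediation on October 30, 2002) gives a deadline of December 24, 2002; completed November 27, 2002, before the deadline.
Step 7 — counting 78 days from December 27, 2002 (end of the 30-day comment period, which began when the mediation statement is delivered on November 27, 2002) gives a deadline of March 15, 2003; completed December 28, 2002, before the deadline.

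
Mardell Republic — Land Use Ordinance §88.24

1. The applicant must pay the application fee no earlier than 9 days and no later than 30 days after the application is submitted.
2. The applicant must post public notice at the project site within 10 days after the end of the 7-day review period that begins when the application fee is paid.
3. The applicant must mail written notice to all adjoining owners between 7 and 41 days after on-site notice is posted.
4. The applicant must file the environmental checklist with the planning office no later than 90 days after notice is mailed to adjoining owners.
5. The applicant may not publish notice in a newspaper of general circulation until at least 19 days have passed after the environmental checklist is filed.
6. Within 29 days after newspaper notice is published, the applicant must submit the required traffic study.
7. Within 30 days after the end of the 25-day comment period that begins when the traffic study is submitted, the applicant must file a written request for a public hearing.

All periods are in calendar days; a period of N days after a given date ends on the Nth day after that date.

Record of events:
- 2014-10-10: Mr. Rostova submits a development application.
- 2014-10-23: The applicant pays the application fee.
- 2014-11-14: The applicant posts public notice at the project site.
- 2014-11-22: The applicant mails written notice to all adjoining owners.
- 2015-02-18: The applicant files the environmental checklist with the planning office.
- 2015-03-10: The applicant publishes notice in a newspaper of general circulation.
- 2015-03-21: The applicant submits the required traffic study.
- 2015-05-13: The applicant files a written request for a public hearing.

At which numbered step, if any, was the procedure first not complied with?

Step 2

Step 1 — 9 and 30 days from 2014-10-10 (when the application is submitted) are 2014-10-19 and 2014-11-09 respectively; done 2014-10-23, which is between those dates.
Step 2 — counting 10 days from 2014-10-30 (end of the 7-day review period, which began when the application fee is paid on 2014-10-23) gives a deadline of 2014-11-09; not done until 2014-11-14, 5 days after the deadline.
That is the first point of non-compliance.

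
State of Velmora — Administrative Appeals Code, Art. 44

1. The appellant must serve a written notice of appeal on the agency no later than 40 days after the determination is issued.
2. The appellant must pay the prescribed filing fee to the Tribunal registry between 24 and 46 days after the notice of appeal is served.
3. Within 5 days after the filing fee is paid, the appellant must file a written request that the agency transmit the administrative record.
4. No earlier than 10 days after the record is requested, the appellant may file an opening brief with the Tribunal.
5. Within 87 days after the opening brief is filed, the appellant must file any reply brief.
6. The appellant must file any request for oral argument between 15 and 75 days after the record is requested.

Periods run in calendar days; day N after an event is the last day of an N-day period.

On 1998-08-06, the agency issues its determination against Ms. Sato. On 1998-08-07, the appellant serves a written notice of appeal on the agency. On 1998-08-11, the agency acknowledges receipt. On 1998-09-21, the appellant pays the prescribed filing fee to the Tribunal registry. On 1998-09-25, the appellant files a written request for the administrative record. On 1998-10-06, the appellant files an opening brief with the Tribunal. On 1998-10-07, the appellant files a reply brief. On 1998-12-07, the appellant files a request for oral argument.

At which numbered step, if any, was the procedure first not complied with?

(1) due by 1998-08-06 + 40 days = 1998-09-15; 1998-08-07 is within that limit.
(2) the permitted window runs from 1998-08-07 + 24 = 1998-08-31 to 1998-08-07 + 46 = 1998-09-22; 1998-09-21 falls inside that range.
(3) due by 1998-09-21 + 5 days = 1998-09-26; done 1998-09-25 — timely.
(4) permitted from 1998-09-25 + 10 days = 1998-10-05 onward; done 1998-10-06, after the minimum wait.
(5) due by 1998-10-06 + 87 days = 1999-01-01; completed 1998-10-07, before the deadline.
(6) the permitted window runs from 1998-09-25 + 15 = 1998-10-10 to 1998-09-25 + 75 = 1998-12-09; done 1998-12-07 — within the window.

None — every step was satisfied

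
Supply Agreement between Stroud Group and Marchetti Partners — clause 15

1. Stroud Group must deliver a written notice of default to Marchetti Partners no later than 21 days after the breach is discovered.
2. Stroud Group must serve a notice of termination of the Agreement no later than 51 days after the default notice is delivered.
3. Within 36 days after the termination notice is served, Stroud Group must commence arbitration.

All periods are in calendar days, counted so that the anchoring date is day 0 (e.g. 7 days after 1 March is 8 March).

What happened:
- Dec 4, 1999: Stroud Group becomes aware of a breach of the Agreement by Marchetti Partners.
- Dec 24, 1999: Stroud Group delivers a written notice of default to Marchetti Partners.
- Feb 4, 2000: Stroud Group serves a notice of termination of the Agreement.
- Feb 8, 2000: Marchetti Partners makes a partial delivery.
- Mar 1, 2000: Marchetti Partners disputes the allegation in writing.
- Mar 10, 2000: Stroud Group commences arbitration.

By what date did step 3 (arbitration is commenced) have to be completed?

Step 3 runs from Feb 4, 2000, when the termination notice is served. 36 days after Feb 4, 2000 is Mar 11, 2000.

Mar 11, 2000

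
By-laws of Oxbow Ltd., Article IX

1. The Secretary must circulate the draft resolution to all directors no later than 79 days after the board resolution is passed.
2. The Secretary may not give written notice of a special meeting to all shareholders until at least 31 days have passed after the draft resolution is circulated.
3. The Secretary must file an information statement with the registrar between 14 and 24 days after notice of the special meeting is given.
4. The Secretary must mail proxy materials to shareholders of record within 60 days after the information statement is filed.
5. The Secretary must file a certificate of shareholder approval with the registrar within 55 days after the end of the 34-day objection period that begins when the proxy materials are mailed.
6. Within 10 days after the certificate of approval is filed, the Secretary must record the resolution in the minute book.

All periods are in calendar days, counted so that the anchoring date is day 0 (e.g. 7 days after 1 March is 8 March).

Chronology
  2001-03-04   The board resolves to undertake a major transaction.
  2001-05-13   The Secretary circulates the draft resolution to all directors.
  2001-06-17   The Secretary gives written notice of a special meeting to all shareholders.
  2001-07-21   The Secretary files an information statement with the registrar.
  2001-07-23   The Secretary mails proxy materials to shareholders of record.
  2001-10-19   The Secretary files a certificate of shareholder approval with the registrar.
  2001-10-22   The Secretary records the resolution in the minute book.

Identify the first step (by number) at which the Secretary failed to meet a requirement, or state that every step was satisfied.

Step 3

Step 1: 79 days after 2001-03-04 (when the board resolution is passed) is 2001-05-22; completed 2001-05-13, before the deadline.
Step 2: the earliest permitted date is 31 days after 2001-05-13 (when the draft resolution is circulated), i.e. 2001-06-13; 2001-06-17 is on or after that date.
Step 3: the window is 14–24 days after 2001-06-17 (when notice of the special meeting is given), so 2001-07-01 through 2001-07-11; done 2001-07-21 — 10 days after the window closed.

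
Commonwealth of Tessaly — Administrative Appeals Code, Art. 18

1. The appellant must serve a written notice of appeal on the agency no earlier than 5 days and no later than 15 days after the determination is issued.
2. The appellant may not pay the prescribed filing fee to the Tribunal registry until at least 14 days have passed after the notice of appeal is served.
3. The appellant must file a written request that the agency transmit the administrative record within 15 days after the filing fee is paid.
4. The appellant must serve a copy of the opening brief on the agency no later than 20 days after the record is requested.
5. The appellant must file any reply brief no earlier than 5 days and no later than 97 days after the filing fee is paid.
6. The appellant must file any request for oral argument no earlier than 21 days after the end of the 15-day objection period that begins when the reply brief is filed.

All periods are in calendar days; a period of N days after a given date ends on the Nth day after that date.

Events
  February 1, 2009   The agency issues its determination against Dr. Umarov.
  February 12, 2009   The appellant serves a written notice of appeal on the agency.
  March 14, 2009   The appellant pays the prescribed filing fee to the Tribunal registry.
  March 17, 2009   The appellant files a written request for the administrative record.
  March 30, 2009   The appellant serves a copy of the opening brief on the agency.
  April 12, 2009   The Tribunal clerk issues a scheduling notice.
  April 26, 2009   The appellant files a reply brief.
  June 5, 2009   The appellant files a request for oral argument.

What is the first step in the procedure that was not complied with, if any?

None — every step was satisfied

Step 1: the window is 5–15 days after February 1, 2009 (when the determination is issued), so February 6, 2009 through February 16, 2009; February 12, 2009 falls inside that range.
Step 2: the earliest permitted date is 14 days after February 12, 2009 (when the notice of appeal is served), i.e. February 26, 2009; March 14, 2009 is on or after that date.
Step 3: 15 days after March 14, 2009 (when the filing fee is paid) is March 29, 2009; completed March 17, 2009, before the deadline.
Step 4: 20 days after March 17, 2009 (when the record is requested) is April 6, 2009; March 30, 2009 is within that limit.
Step 5: the window is 5–97 days after March 14, 2009 (when the filing fee is paid), so March 19, 2009 through June 19, 2009; done April 26, 2009, which is between those dates.
Step 6: the earliest permitted date is 21 days after May 11, 2009 (end of the 15-day objection period, which began when the reply brief is filed on April 26, 2009), i.e. June 1, 2009; done June 5, 2009 — permitted.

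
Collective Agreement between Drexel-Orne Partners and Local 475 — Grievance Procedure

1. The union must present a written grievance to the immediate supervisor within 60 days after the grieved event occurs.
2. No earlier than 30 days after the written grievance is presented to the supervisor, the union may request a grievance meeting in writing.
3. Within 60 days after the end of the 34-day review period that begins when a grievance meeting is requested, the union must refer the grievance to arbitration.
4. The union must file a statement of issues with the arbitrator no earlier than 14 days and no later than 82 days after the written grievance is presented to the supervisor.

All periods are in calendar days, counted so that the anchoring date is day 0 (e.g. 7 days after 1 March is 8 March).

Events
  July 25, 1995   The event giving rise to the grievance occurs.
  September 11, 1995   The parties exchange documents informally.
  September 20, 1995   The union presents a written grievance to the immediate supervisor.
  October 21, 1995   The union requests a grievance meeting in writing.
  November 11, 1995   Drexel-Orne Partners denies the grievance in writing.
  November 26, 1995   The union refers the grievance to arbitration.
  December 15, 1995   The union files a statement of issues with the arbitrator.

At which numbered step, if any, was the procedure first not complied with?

Step 4

Step 1: 60 days after July 25, 1995 (when the grieved event occurs) is September 23, 1995; done September 20, 1995 — timely.
Step 2: the earliest permitted date is 30 days after September 20, 1995 (when the written grievance is presented to the supervisor), i.e. October 20, 1995; done October 21, 1995 — permitted.
Step 3: 60 days after November 24, 1995 (end of the 34-day review period, which began when a grievance meeting is requested on October 21, 1995) is January 23, 1996; completed November 26, 1995, before the deadline.
Step 4: the window is 14–82 days after September 20, 1995 (when the written grievance is presented to the supervisor), so October 4, 1995 through December 11, 1995; December 15, 1995 is 4 days past the end of the window.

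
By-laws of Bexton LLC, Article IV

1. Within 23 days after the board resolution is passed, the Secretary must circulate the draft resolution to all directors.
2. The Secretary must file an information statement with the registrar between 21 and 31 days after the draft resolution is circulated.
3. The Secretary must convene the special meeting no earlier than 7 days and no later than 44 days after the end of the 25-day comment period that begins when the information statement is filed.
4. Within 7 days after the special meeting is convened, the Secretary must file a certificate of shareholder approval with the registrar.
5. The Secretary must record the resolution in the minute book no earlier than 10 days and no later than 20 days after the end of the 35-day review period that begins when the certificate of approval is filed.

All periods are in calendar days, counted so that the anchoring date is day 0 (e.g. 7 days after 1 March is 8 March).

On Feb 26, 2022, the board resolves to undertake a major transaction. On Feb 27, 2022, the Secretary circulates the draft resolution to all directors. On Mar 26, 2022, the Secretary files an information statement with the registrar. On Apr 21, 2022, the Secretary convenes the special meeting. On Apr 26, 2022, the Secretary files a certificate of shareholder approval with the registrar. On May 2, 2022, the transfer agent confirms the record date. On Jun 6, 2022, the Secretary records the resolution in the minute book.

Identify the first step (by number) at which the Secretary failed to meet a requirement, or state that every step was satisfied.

Step 1: 23 days after Feb 26, 2022 (when the board resolution is passed) is Mar 21, 2022; Feb 27, 2022 is within that limit.
Step 2: the window is 21–31 days after Feb 27, 2022 (when the draft resolution is circulated), so Mar 20, 2022 through Mar 30, 2022; done Mar 26, 2022 — within the window.
Step 3: the window is 7–44 days after Apr 20, 2022 (end of the 25-day comment period, which began when the information statement is filed on Mar 26, 2022), so Apr 27, 2022 through Jun 3, 2022; Apr 21, 2022 is 6 days too early.
That is the first point of non-compliance.

Step 3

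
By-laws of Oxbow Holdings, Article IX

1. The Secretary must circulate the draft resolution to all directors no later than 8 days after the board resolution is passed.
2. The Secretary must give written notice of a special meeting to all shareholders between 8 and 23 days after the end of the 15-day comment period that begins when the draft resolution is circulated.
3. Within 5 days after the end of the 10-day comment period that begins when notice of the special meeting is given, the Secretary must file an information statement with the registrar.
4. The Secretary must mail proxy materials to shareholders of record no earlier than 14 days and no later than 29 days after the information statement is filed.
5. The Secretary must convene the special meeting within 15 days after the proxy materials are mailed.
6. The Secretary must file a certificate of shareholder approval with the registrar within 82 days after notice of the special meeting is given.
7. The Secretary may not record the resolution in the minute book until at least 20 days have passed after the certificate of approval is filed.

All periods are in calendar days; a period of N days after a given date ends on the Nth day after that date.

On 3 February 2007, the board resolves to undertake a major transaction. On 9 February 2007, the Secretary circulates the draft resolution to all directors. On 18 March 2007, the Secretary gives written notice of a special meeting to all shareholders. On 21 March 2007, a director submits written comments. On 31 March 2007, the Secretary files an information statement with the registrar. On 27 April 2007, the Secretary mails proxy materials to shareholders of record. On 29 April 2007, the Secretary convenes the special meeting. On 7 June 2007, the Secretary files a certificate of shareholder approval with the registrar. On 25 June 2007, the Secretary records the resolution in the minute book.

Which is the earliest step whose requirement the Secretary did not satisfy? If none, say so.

Step 7

Step 1 — counting 8 days from 3 February 2007 (when the board resolution is passed) gives a deadline of 11 February 2007; 9 February 2007 is within that limit.
Step 2 — 8 and 23 days from 24 February 2007 (end of the 15-day comment period, which began when the draft resolution is circulated on 9 February 2007) are 4 March 2007 and 19 March 2007 respectively; done 18 March 2007, which is between those dates.
Step 3 — counting 5 days from 28 March 2007 (end of the 10-day comment period, which began when notice of the special meeting is given on 18 March 2007) gives a deadline of 2 April 2007; completed 31 March 2007, before the deadline.
Step 4 — 14 and 29 days from 31 March 2007 (when the information statement is filed) are 14 April 2007 and 29 April 2007 respectively; 27 April 2007 falls inside that range.
Step 5 — counting 15 days from 27 April 2007 (when the proxy materials are mailed) gives a deadline of 12 May 2007; 29 April 2007 is within that limit.
Step 6 — counting 82 days from 18 March 2007 (when notice of the special meeting is given) gives a deadline of 8 June 2007; done 7 June 2007 — timely.
Step 7 — must wait 20 days from 7 June 2007 (when the certificate of approval is filed), so not before 27 June 2007; acted on 25 June 2007, 2 days prematurely.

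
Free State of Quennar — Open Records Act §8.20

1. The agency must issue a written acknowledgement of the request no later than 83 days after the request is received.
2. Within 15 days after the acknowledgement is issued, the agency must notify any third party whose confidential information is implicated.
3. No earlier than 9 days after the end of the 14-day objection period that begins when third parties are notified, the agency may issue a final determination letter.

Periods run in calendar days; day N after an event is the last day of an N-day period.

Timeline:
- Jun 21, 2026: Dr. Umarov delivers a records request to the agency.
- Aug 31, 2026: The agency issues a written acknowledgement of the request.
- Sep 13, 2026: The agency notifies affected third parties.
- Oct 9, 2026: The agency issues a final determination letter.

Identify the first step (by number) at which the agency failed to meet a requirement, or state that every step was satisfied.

None — every step was satisfied

(1) due by Jun 21, 2026 + 83 days = Sep 12, 2026; done Aug 31, 2026 — timely.
(2) due by Aug 31, 2026 + 15 days = Sep 15, 2026; Sep 13, 2026 is within that limit.
(3) permitted from Sep 27, 2026 + 9 days = Oct 6, 2026 onward; Oct 9, 2026 is on or after that date.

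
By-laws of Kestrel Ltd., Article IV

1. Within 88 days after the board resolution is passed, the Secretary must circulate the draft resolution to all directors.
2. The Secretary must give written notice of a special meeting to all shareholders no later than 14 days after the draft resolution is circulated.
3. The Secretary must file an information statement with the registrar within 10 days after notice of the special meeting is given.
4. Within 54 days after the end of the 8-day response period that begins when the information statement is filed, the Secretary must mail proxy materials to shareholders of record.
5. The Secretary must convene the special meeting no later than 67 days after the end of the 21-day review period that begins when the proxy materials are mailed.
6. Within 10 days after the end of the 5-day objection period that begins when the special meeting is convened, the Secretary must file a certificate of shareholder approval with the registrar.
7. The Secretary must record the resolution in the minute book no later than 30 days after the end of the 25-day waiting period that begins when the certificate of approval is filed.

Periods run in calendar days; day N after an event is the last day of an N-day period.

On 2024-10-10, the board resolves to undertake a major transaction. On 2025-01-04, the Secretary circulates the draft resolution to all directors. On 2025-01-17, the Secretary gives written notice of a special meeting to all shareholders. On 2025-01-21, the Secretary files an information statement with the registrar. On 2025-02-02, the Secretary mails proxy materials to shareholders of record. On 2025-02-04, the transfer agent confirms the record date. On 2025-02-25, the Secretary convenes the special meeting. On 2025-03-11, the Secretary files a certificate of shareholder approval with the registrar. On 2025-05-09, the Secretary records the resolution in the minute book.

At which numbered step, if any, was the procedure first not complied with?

Step 7

Step 1: 88 days after 2024-10-10 (when the board resolution is passed) is 2025-01-06; completed 2025-01-04, before the deadline.
Step 2: 14 days after 2025-01-04 (when the draft resolution is circulated) is 2025-01-18; completed 2025-01-17, before the deadline.
Step 3: 10 days after 2025-01-17 (when notice of the special meeting is given) is 2025-01-27; completed 2025-01-21, before the deadline.
Step 4: 54 days after 2025-01-29 (end of the 8-day response period, which began when the information statement is filed on 2025-01-21) is 2025-03-24; 2025-02-02 is within that limit.
Step 5: 67 days after 2025-02-23 (end of the 21-day review period, which began when the proxy materials are mailed on 2025-02-02) is 2025-05-01; done 2025-02-25 — timely.
Step 6: 10 days after 2025-03-02 (end of the 5-day objection period, which began when the special meeting is convened on 2025-02-25) is 2025-03-12; 2025-03-11 is within that limit.
Step 7: 30 days after 2025-04-05 (end of the 25-day waiting period, which began when the certificate of approval is filed on 2025-03-11) is 2025-05-05; not done until 2025-05-09, 4 days after the deadline.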